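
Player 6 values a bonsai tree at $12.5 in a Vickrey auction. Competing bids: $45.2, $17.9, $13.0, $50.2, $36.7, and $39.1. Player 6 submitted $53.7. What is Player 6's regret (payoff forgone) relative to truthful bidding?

The highest competing bid is $50.2.
Bidding truthfully at $12.5: the top bid is $50.2 (a rival), so Player 6 loses. Payoff = $0.0.
Bidding $53.7: Player 6 has the top bid, wins, and pays the second-highest bid $50.2. Payoff = $12.5 − $50.2 = -$37.7.
Regret = truthful payoff − actual payoff = $0.0 − -$37.7 = $37.7.
Deviating from a truthful bid can only lose payoff in a second-price auction — never gain.

Payoff forgone: $37.7.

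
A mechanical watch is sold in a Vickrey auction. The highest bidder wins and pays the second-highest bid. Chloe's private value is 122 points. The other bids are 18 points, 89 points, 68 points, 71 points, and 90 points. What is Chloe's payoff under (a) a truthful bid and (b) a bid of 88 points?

(a) 32 points  (b) 0 points

The highest competing bid is 90 points.
Bidding truthfully at 122 points: Chloe has the top bid, wins, and pays the second-highest bid 90 points. Payoff = 122 points − 90 points = 32 points.
Bidding 88 points: the top bid is 90 points (a rival), so Chloe loses. Payoff = 0 points.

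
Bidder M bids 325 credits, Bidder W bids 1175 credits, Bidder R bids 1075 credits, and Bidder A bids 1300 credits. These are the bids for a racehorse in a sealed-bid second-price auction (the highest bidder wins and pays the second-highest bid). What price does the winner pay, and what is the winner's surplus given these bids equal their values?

Ordered from highest: Bidder A 1300 credits; Bidder W 1175 credits; Bidder R 1075 credits; Bidder M 325 credits.
Bidder A is the highest bidder, so Bidder A wins.
Under the second-price rule, the price is the second-highest bid: 1175 credits.
Surplus = 1300 credits − 1175 credits = 125 credits.

The winner pays 1175 credits for a surplus of 125 credits.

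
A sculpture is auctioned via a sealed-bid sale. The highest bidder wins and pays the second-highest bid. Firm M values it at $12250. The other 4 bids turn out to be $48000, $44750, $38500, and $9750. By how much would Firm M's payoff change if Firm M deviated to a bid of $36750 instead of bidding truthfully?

Payoff change: $0.

The highest competing bid is $48000.
Bidding truthfully at $12250: the top bid is $48000 (a rival), so Firm M loses. Payoff = $0.
Bidding $36750: the top bid is $48000 (a rival), so Firm M loses. Payoff = $0.
Change = $0 − $0 = $0.
The bid only affects whether you win, not the price — here both bids land on the same side of the top rival bid, so the deviation is payoff-neutral.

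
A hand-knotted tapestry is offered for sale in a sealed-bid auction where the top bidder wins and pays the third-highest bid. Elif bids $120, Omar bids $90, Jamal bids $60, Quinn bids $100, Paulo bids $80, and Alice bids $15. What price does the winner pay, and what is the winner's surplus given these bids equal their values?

The winner pays $90 for a surplus of $30.

Sorted high to low: Elif $120 > Quinn $100 > Omar $90 > Paulo $80 > Jamal $60 > Alice $15.
Elif is the highest bidder, so Elif wins.
Under the third-price rule, the price is the third-highest bid: $90.
Surplus = $120 − $90 = $30.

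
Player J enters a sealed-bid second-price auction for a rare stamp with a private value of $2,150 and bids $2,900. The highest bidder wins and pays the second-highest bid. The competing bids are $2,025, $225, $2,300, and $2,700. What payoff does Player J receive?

Player J's payoff: -$550.

Highest competing bid: $2,700.
Player J's bid $2,900 is the highest overall, so Player J wins and pays the second-highest bid, $2,700.
Payoff = value − price = $2,150 − $2,700 = -$550.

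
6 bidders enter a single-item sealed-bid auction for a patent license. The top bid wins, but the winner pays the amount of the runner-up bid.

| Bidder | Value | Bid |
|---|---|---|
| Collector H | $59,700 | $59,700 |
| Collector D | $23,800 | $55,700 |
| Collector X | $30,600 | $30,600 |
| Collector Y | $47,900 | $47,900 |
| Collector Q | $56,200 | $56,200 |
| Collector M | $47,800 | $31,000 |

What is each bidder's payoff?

Ordered from highest: Collector H $59,700, then Collector Q $56,200, then Collector D $55,700, then Collector Y $47,900, then Collector M $31,000, then Collector X $30,600.
Collector H has the top bid and wins; the price is the second-highest bid, $56,200.
Collector H's payoff = $59,700 − $56,200 = $3,500. All other bidders lose, so their payoff is 0.

Payoffs: Collector H $3,500, Collector D $0, Collector X $0, Collector Y $0, Collector Q $0, Collector M $0.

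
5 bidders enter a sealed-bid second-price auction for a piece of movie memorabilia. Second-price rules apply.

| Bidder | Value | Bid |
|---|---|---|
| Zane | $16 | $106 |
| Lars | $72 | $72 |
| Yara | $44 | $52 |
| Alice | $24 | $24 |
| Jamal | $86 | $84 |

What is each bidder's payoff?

Zane -$68, Lars $0, Yara $0, Alice $0, Jamal $0.

Ordered from highest: Zane $106; Jamal $84; Lars $72; Yara $52; Alice $24.
Zane has the top bid and wins; the price is the second-highest bid, $84.
Zane's payoff = $16 − $84 = -$68. All other bidders lose, so their payoff is 0.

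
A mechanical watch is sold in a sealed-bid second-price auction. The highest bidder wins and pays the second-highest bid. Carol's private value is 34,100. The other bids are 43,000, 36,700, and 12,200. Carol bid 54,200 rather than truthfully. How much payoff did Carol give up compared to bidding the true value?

Regret: 8,900.

The highest competing bid is 43,000.
Bidding truthfully at 34,100: the top bid is 43,000 (a rival), so Carol loses. Payoff = 0.
Bidding 54,200: Carol has the top bid, wins, and pays the second-highest bid 43,000. Payoff = 34,100 − 43,000 = -8,900.
Regret = truthful payoff − actual payoff = 0 − -8,900 = 8,900.
This is the dominant-strategy logic: truthful bidding weakly beats any alternative.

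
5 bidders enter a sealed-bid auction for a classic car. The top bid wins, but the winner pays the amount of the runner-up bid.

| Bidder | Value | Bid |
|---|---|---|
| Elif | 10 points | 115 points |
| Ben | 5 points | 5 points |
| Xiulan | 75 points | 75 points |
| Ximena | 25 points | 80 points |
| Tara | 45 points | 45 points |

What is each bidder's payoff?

Payoffs: Elif -70 points, Ben 0 points, Xiulan 0 points, Ximena 0 points, Tara 0 points.

Sorted high to low: Elif 115 points, then Ximena 80 points, then Xiulan 75 points, then Tara 45 points, then Ben 5 points.
Elif has the top bid and wins; the price is the second-highest bid, 80 points.
Elif's payoff = 10 points − 80 points = -70 points. All other bidders lose, so their payoff is 0.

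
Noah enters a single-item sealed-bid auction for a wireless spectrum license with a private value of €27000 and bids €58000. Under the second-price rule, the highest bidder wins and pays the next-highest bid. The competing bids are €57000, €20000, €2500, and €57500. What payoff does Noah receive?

-€30500

Highest competing bid: €57500.
Noah's bid €58000 is the highest overall, so Noah wins and pays the second-highest bid, €57500.
Payoff = value − price = €27000 − €57500 = -€30500.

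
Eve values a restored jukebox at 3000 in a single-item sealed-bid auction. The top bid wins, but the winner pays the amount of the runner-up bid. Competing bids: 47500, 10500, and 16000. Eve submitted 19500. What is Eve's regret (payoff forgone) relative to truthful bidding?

The highest competing bid is 47500.
Bidding truthfully at 3000: the top bid is 47500 (a rival), so Eve loses. Payoff = 0.
Bidding 19500: the top bid is 47500 (a rival), so Eve loses. Payoff = 0.
Regret = truthful payoff − actual payoff = 0 − 0 = 0.
The bid only affects whether you win, not the price — here both bids land on the same side of the top rival bid, so the deviation is payoff-neutral.

0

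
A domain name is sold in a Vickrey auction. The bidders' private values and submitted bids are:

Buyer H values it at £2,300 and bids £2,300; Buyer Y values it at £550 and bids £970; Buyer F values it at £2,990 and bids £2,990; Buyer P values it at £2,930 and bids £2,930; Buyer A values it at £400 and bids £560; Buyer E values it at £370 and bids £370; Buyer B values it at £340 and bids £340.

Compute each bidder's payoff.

Payoffs: Buyer H £0, Buyer Y £0, Buyer F £60, Buyer P £0, Buyer A £0, Buyer E £0, Buyer B £0.

Bids in descending order: Buyer F £2,990, then Buyer P £2,930, then Buyer H £2,300, then Buyer Y £970, then Buyer A £560, then Buyer E £370, then Buyer B £340.
Buyer F has the top bid and wins; the price is the second-highest bid, £2,930.
Buyer F's payoff = £2,990 − £2,930 = £60. All other bidders lose, so their payoff is 0.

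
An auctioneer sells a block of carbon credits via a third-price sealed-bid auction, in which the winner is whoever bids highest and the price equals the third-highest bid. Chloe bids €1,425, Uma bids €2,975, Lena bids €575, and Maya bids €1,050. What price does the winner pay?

Sorted high to low: Uma €2,975; Chloe €1,425; Maya €1,050; Lena €575.
Uma is the highest bidder, so Uma wins.
Under the third-price rule, the price is the third-highest bid: €1,050.

The winner pays €1,050.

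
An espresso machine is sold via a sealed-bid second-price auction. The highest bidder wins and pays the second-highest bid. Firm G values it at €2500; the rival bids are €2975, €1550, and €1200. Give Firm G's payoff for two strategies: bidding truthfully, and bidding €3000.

Truthful: €0; alternative: -€475.

The highest competing bid is €2975.
Bidding truthfully at €2500: the top bid is €2975 (a rival), so Firm G loses. Payoff = €0.
Bidding €3000: Firm G has the top bid, wins, and pays the second-highest bid €2975. Payoff = €2500 − €2975 = -€475.
Deviating from a truthful bid can only lose payoff in a second-price auction — never gain.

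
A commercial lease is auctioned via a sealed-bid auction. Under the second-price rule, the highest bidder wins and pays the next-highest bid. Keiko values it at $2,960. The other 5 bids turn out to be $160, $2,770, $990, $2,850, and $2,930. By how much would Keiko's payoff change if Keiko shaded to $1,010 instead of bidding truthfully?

Change in payoff: -$30.

The highest competing bid is $2,930.
Bidding truthfully at $2,960: Keiko has the top bid, wins, and pays the second-highest bid $2,930. Payoff = $2,960 − $2,930 = $30.
Bidding $1,010: the top bid is $2,930 (a rival), so Keiko loses. Payoff = $0.
Change = $0 − $30 = -$30.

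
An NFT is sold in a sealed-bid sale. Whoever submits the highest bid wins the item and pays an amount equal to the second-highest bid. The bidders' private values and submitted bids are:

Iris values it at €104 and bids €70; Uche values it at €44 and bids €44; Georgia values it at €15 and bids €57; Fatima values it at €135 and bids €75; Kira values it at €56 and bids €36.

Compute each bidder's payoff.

Payoffs: Iris €0, Uche €0, Georgia €0, Fatima €65, Kira €0.

Ranking the bids: Fatima €75, then Iris €70, then Georgia €57, then Uche €44, then Kira €36.
Fatima has the top bid and wins; the price is the second-highest bid, €70.
Fatima's payoff = €135 − €70 = €65. All other bidders lose, so their payoff is 0.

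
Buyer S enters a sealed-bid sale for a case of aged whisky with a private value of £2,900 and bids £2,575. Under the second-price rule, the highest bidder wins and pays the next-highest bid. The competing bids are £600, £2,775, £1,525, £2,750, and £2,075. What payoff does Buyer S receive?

Payoff = £0.

Highest competing bid: £2,775.
Buyer S's bid £2,575 is not the highest, so Buyer S loses, pays nothing, and earns zero payoff.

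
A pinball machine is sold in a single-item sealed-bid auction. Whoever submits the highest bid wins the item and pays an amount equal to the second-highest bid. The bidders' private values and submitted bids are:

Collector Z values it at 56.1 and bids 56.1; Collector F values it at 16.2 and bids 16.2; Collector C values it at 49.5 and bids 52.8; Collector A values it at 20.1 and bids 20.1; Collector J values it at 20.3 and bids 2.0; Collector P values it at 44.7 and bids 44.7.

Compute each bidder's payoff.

Ranking the bids: Collector Z 56.1; Collector C 52.8; Collector P 44.7; Collector A 20.1; Collector F 16.2; Collector J 2.0.
Collector Z has the top bid and wins; the price is the second-highest bid, 52.8.
Collector Z's payoff = 56.1 − 52.8 = 3.3. All other bidders lose, so their payoff is 0.

Payoffs: Collector Z 3.3, Collector F 0.0, Collector C 0.0, Collector A 0.0, Collector J 0.0, Collector P 0.0.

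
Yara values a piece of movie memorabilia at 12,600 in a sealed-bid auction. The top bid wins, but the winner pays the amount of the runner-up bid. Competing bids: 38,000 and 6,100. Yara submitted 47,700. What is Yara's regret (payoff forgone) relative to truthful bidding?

25,400

The highest competing bid is 38,000.
Bidding truthfully at 12,600: the top bid is 38,000 (a rival), so Yara loses. Payoff = 0.
Bidding 47,700: Yara has the top bid, wins, and pays the second-highest bid 38,000. Payoff = 12,600 − 38,000 = -25,400.
Regret = truthful payoff − actual payoff = 0 − -25,400 = 25,400.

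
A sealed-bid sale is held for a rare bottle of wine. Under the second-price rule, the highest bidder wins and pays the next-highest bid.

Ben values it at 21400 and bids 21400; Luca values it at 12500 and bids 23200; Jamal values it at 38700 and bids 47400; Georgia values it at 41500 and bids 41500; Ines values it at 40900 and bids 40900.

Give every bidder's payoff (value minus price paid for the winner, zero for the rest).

Ordered from highest: Jamal 47400, then Georgia 41500, then Ines 40900, then Luca 23200, then Ben 21400.
Jamal has the top bid and wins; the price is the second-highest bid, 41500.
Jamal's payoff = 38700 − 41500 = -2800. All other bidders lose, so their payoff is 0.

Ben 0, Luca 0, Jamal -2800, Georgia 0, Ines 0.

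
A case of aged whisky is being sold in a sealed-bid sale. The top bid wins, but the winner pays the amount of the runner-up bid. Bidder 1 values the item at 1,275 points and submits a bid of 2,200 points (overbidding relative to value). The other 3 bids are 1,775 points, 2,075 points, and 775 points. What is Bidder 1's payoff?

The bidder's payoff: -800 points.

Highest competing bid: 2,075 points.
Bidder 1's bid 2,200 points is the highest overall, so Bidder 1 wins and pays the second-highest bid, 2,075 points.
Payoff = value − price = 1,275 points − 2,075 points = -800 points.
Overbidding won the item at a price above value — truthful bidding would have avoided this loss.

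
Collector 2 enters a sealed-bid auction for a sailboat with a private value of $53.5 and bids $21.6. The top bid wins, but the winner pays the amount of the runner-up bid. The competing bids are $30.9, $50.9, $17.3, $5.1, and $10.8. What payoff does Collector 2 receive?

Highest competing bid: $50.9.
Collector 2's bid $21.6 is not the highest, so Collector 2 loses, pays nothing, and earns zero payoff.

The bidder's payoff: $0.0.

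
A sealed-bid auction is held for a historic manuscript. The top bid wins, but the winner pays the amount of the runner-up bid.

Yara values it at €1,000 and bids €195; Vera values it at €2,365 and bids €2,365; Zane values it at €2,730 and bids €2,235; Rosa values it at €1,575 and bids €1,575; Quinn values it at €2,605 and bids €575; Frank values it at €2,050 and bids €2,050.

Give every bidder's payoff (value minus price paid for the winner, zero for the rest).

Yara €0, Vera €130, Zane €0, Rosa €0, Quinn €0, Frank €0.

Ranking the bids: Vera €2,365 > Zane €2,235 > Frank €2,050 > Rosa €1,575 > Quinn €575 > Yara €195.
Vera has the top bid and wins; the price is the second-highest bid, €2,235.
Vera's payoff = €2,365 − €2,235 = €130. All other bidders lose, so their payoff is 0.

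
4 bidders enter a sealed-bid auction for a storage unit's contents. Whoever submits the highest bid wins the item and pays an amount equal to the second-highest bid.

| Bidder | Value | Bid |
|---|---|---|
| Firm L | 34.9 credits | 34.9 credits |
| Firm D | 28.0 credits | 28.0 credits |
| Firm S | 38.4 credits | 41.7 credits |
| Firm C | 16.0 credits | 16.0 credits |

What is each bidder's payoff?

Ranking the bids: Firm S 41.7 credits > Firm L 34.9 credits > Firm D 28.0 credits > Firm C 16.0 credits.
Firm S has the top bid and wins; the price is the second-highest bid, 34.9 credits.
Firm S's payoff = 38.4 credits − 34.9 credits = 3.5 credits. All other bidders lose, so their payoff is 0.

Firm L 0.0 credits, Firm D 0.0 credits, Firm S 3.5 credits, Firm C 0.0 credits.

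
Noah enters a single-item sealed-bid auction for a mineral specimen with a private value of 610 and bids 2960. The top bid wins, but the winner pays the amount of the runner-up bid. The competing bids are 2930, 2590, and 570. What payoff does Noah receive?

Payoff = -2320.

Highest competing bid: 2930.
Noah's bid 2960 is the highest overall, so Noah wins and pays the second-highest bid, 2930.
Payoff = value − price = 610 − 2930 = -2320.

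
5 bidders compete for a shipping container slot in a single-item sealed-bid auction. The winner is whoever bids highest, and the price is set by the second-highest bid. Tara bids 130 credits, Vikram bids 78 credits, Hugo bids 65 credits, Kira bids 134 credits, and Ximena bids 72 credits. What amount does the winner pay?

The winner pays 130 credits.

Sorted high to low: Kira 134 credits; Tara 130 credits; Vikram 78 credits; Ximena 72 credits; Hugo 65 credits.
Kira has the highest bid, so Kira wins.
The second-highest bid is 130 credits, so that is what Kira pays.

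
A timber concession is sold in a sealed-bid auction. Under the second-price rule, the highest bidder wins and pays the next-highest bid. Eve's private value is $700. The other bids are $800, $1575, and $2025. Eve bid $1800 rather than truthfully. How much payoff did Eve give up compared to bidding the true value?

The highest competing bid is $2025.
Bidding truthfully at $700: the top bid is $2025 (a rival), so Eve loses. Payoff = $0.
Bidding $1800: the top bid is $2025 (a rival), so Eve loses. Payoff = $0.
Regret = truthful payoff − actual payoff = $0 − $0 = $0.

$0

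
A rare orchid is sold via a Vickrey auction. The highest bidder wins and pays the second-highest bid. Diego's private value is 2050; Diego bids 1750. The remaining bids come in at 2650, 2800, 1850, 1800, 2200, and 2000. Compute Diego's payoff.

Highest competing bid: 2800.
Diego's bid 1750 is not the highest, so Diego loses, pays nothing, and earns zero payoff.

0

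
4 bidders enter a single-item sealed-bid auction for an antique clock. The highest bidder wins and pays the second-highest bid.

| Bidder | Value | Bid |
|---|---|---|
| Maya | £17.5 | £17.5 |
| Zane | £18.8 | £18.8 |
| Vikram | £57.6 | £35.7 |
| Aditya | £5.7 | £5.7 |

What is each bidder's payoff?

Maya £0.0, Zane £0.0, Vikram £38.8, Aditya £0.0.

Ordered from highest: Vikram £35.7, then Zane £18.8, then Maya £17.5, then Aditya £5.7.
Vikram has the top bid and wins; the price is the second-highest bid, £18.8.
Vikram's payoff = £57.6 − £18.8 = £38.8. All other bidders lose, so their payoff is 0.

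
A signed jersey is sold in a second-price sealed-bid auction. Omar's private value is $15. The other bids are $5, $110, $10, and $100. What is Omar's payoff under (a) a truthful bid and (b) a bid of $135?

The highest competing bid is $110.
Bidding truthfully at $15: the top bid is $110 (a rival), so Omar loses. Payoff = $0.
Bidding $135: Omar has the top bid, wins, and pays the second-highest bid $110. Payoff = $15 − $110 = -$95.
Deviating from a truthful bid can only lose payoff in a second-price auction — never gain.

(a) $0  (b) -$95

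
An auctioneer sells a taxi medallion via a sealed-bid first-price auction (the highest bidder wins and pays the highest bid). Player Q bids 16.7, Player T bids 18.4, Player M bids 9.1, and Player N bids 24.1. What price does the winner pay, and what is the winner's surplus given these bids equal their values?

Sorted high to low: Player N 24.1; Player T 18.4; Player Q 16.7; Player M 9.1.
Player N is the highest bidder, so Player N wins.
Under the first-price rule, the price is the highest bid: 24.1.
Surplus = 24.1 − 24.1 = 0.0.

The winner pays 24.1 for a surplus of 0.0.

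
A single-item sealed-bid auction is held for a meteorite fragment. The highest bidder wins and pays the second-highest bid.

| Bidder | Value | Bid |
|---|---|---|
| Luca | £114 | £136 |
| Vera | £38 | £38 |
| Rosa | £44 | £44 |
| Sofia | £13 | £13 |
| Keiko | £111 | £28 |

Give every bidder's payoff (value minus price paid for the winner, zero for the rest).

Luca £70, Vera £0, Rosa £0, Sofia £0, Keiko £0.

Ranking the bids: Luca £136, then Rosa £44, then Vera £38, then Keiko £28, then Sofia £13.
Luca has the top bid and wins; the price is the second-highest bid, £44.
Luca's payoff = £114 − £44 = £70. All other bidders lose, so their payoff is 0.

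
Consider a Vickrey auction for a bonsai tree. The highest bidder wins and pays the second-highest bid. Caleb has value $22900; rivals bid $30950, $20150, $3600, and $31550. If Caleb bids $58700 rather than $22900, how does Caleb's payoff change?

The highest competing bid is $31550.
Bidding truthfully at $22900: the top bid is $31550 (a rival), so Caleb loses. Payoff = $0.
Bidding $58700: Caleb has the top bid, wins, and pays the second-highest bid $31550. Payoff = $22900 − $31550 = -$8650.
Change = -$8650 − $0 = -$8650.

Payoff change: -$8650.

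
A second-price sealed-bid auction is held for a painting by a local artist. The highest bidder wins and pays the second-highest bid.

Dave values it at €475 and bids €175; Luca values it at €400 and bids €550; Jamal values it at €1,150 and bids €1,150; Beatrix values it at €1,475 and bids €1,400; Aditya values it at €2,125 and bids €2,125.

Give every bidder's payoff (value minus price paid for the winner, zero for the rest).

Dave €0, Luca €0, Jamal €0, Beatrix €0, Aditya €725.

Ranking the bids: Aditya €2,125, then Beatrix €1,400, then Jamal €1,150, then Luca €550, then Dave €175.
Aditya has the top bid and wins; the price is the second-highest bid, €1,400.
Aditya's payoff = €2,125 − €1,400 = €725. All other bidders lose, so their payoff is 0.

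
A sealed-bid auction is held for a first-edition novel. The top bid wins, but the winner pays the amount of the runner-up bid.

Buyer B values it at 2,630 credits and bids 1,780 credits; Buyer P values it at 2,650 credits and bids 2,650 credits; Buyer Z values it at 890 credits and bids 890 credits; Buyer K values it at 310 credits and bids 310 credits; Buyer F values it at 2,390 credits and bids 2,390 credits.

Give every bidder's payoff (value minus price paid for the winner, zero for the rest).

Bids in descending order: Buyer P 2,650 credits; Buyer F 2,390 credits; Buyer B 1,780 credits; Buyer Z 890 credits; Buyer K 310 credits.
Buyer P has the top bid and wins; the price is the second-highest bid, 2,390 credits.
Buyer P's payoff = 2,650 credits − 2,390 credits = 260 credits. All other bidders lose, so their payoff is 0.

Buyer B 0 credits, Buyer P 260 credits, Buyer Z 0 credits, Buyer K 0 credits, Buyer F 0 credits.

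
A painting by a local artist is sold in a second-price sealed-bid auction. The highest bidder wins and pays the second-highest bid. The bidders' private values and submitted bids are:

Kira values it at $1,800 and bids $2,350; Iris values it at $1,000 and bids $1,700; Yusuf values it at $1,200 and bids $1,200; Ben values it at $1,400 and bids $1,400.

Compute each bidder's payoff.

Bids in descending order: Kira $2,350; Iris $1,700; Ben $1,400; Yusuf $1,200.
Kira has the top bid and wins; the price is the second-highest bid, $1,700.
Kira's payoff = $1,800 − $1,700 = $100. All other bidders lose, so their payoff is 0.

Kira $100, Iris $0, Yusuf $0, Ben $0.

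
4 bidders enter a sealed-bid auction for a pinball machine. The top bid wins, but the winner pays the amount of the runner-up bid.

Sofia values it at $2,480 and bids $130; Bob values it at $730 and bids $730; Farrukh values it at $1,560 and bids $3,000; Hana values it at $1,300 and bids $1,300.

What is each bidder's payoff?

Bids in descending order: Farrukh $3,000 > Hana $1,300 > Bob $730 > Sofia $130.
Farrukh has the top bid and wins; the price is the second-highest bid, $1,300.
Farrukh's payoff = $1,560 − $1,300 = $260. All other bidders lose, so their payoff is 0.

Sofia $0, Bob $0, Farrukh $260, Hana $0.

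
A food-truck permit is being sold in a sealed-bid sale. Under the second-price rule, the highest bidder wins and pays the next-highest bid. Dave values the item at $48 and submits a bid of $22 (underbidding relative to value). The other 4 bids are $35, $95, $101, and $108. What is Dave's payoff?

$0

Highest competing bid: $108.
Dave's bid $22 is not the highest, so Dave loses, pays nothing, and earns zero payoff.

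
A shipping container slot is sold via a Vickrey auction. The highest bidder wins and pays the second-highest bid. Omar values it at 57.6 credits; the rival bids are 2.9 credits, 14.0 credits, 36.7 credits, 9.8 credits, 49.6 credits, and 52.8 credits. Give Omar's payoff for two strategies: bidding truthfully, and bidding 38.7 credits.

Truthful: 4.8 credits; alternative: 0.0 credits.

The highest competing bid is 52.8 credits.
Bidding truthfully at 57.6 credits: Omar has the top bid, wins, and pays the second-highest bid 52.8 credits. Payoff = 57.6 credits − 52.8 credits = 4.8 credits.
Bidding 38.7 credits: the top bid is 52.8 credits (a rival), so Omar loses. Payoff = 0.0 credits.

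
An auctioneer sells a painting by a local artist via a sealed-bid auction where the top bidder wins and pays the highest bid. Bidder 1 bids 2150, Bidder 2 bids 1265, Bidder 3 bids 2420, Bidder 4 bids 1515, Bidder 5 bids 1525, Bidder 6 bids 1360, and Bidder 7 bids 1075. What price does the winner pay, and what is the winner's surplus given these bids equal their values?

The winner pays 2420 for a surplus of 0.

Bids in descending order: Bidder 3 2420, then Bidder 1 2150, then Bidder 5 1525, then Bidder 4 1515, then Bidder 6 1360, then Bidder 2 1265, then Bidder 7 1075.
Bidder 3 is the highest bidder, so Bidder 3 wins.
Under the first-price rule, the price is the highest bid: 2420.
Surplus = 2420 − 2420 = 0.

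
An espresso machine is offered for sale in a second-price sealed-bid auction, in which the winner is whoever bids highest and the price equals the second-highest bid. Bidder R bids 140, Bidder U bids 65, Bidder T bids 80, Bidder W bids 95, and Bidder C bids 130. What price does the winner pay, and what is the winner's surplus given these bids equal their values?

Bids in descending order: Bidder R 140; Bidder C 130; Bidder W 95; Bidder T 80; Bidder U 65.
Bidder R is the highest bidder, so Bidder R wins.
Under the second-price rule, the price is the second-highest bid: 130.
Surplus = 140 − 130 = 10.

The winner pays 130 for a surplus of 10.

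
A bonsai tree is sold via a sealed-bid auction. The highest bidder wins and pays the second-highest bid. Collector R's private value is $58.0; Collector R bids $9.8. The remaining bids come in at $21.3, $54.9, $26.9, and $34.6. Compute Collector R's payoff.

$0.0

Highest competing bid: $54.9.
Collector R's bid $9.8 is not the highest, so Collector R loses, pays nothing, and earns zero payoff.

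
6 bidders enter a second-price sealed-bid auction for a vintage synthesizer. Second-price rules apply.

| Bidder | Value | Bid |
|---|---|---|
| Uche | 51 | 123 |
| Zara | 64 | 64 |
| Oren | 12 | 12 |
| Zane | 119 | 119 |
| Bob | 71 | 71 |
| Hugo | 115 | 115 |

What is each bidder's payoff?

Uche -68, Zara 0, Oren 0, Zane 0, Bob 0, Hugo 0.

Bids in descending order: Uche 123 > Zane 119 > Hugo 115 > Bob 71 > Zara 64 > Oren 12.
Uche has the top bid and wins; the price is the second-highest bid, 119.
Uche's payoff = 51 − 119 = -68. All other bidders lose, so their payoff is 0.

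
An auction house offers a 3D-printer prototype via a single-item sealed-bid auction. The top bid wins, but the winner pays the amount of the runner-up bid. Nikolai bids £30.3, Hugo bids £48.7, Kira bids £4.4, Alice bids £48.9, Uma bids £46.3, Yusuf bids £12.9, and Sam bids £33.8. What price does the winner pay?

Price paid: £48.7.

Bids in descending order: Alice £48.9 > Hugo £48.7 > Uma £46.3 > Sam £33.8 > Nikolai £30.3 > Yusuf £12.9 > Kira £4.4.
Alice has the highest bid, so Alice wins.
The second-highest bid is £48.7, so that is what Alice pays.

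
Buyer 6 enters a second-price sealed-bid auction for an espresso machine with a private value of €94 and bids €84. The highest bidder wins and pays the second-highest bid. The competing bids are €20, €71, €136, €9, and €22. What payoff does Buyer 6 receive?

€0

Highest competing bid: €136.
Buyer 6's bid €84 is not the highest, so Buyer 6 loses, pays nothing, and earns zero payoff.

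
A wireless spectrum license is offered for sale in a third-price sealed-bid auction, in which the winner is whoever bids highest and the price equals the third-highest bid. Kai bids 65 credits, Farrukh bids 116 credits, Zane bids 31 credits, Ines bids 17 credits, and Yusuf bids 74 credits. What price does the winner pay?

Sorted high to low: Farrukh 116 credits; Yusuf 74 credits; Kai 65 credits; Zane 31 credits; Ines 17 credits.
Farrukh is the highest bidder, so Farrukh wins.
Under the third-price rule, the price is the third-highest bid: 65 credits.

Price paid: 65 credits.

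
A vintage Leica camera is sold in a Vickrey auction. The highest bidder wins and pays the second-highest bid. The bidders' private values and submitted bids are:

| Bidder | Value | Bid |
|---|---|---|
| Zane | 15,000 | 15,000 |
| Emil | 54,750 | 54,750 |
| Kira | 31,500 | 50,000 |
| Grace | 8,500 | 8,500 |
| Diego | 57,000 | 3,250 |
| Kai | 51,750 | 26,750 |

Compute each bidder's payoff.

Payoffs: Zane 0, Emil 4,750, Kira 0, Grace 0, Diego 0, Kai 0.

Ranking the bids: Emil 54,750, then Kira 50,000, then Kai 26,750, then Zane 15,000, then Grace 8,500, then Diego 3,250.
Emil has the top bid and wins; the price is the second-highest bid, 50,000.
Emil's payoff = 54,750 − 50,000 = 4,750. All other bidders lose, so their payoff is 0.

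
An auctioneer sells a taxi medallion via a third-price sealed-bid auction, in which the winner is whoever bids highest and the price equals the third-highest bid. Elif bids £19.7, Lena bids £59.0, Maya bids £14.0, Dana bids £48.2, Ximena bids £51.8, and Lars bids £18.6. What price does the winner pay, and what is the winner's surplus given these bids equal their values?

Bids in descending order: Lena £59.0, then Ximena £51.8, then Dana £48.2, then Elif £19.7, then Lars £18.6, then Maya £14.0.
Lena is the highest bidder, so Lena wins.
Under the third-price rule, the price is the third-highest bid: £48.2.
Surplus = £59.0 − £48.2 = £10.8.

The winner pays £48.2 for a surplus of £10.8.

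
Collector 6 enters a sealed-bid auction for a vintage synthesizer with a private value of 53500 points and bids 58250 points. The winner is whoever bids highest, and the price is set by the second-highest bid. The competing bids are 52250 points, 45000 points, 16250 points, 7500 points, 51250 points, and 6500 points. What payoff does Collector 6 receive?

Highest competing bid: 52250 points.
Collector 6's bid 58250 points is the highest overall, so Collector 6 wins and pays the second-highest bid, 52250 points.
Payoff = value − price = 53500 points − 52250 points = 1250 points.

1250 points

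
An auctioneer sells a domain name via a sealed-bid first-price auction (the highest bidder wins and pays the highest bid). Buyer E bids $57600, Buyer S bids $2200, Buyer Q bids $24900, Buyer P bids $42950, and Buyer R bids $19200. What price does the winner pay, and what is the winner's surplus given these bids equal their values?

Sorted high to low: Buyer E $57600, then Buyer P $42950, then Buyer Q $24900, then Buyer R $19200, then Buyer S $2200.
Buyer E is the highest bidder, so Buyer E wins.
Under the first-price rule, the price is the highest bid: $57600.
Surplus = $57600 − $57600 = $0.

Price $57600; surplus $0.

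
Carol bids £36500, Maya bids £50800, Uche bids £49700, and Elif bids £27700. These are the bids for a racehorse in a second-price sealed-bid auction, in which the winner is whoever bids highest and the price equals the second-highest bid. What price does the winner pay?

Price paid: £49700.

Ordered from highest: Maya £50800, then Uche £49700, then Carol £36500, then Elif £27700.
Maya is the highest bidder, so Maya wins.
Under the second-price rule, the price is the second-highest bid: £49700.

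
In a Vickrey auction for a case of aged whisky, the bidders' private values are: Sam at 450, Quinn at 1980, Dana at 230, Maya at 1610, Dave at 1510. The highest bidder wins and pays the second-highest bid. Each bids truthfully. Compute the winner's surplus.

Surplus = 370.

Ranking the bids: Quinn 1980, then Maya 1610, then Dave 1510, then Sam 450, then Dana 230.
Quinn wins with the top bid and pays the second-highest, 1610.
Surplus = 1980 − 1610 = 370.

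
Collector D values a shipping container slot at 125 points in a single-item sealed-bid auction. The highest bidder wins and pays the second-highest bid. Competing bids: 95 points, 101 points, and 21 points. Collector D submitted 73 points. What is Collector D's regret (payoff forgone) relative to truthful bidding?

The highest competing bid is 101 points.
Bidding truthfully at 125 points: Collector D has the top bid, wins, and pays the second-highest bid 101 points. Payoff = 125 points − 101 points = 24 points.
Bidding 73 points: the top bid is 101 points (a rival), so Collector D loses. Payoff = 0 points.
Regret = truthful payoff − actual payoff = 24 points − 0 points = 24 points.

Regret: 24 points.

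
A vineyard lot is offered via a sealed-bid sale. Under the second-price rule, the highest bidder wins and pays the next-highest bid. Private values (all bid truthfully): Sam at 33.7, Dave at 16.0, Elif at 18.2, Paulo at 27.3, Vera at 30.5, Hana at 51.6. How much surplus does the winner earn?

Surplus = 17.9.

Ordered from highest: Hana 51.6; Sam 33.7; Vera 30.5; Paulo 27.3; Elif 18.2; Dave 16.0.
Hana wins with the top bid and pays the second-highest, 33.7.
Surplus = 51.6 − 33.7 = 17.9.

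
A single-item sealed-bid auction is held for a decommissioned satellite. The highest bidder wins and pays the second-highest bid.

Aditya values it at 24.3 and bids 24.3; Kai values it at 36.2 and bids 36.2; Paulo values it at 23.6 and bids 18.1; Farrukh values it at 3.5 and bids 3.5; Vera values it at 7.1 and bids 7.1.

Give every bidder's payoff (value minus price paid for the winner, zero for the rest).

Payoffs: Aditya 0.0, Kai 11.9, Paulo 0.0, Farrukh 0.0, Vera 0.0.

Bids in descending order: Kai 36.2, then Aditya 24.3, then Paulo 18.1, then Vera 7.1, then Farrukh 3.5.
Kai has the top bid and wins; the price is the second-highest bid, 24.3.
Kai's payoff = 36.2 − 24.3 = 11.9. All other bidders lose, so their payoff is 0.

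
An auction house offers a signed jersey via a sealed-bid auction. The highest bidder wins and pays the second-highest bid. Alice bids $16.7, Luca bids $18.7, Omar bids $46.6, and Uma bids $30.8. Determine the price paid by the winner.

The winner pays $30.8.

Sorted high to low: Omar $46.6; Uma $30.8; Luca $18.7; Alice $16.7.
Omar has the highest bid, so Omar wins.
The second-highest bid is $30.8, so that is what Omar pays.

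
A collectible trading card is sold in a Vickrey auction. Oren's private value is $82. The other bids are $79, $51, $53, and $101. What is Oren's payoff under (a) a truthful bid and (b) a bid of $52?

(a) $0  (b) $0

The highest competing bid is $101.
Bidding truthfully at $82: the top bid is $101 (a rival), so Oren loses. Payoff = $0.
Bidding $52: the top bid is $101 (a rival), so Oren loses. Payoff = $0.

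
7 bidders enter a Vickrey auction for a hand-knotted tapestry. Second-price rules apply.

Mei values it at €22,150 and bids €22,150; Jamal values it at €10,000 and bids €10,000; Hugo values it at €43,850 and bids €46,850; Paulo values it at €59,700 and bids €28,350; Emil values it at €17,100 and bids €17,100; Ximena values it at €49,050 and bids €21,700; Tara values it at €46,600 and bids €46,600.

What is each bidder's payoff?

Sorted high to low: Hugo €46,850; Tara €46,600; Paulo €28,350; Mei €22,150; Ximena €21,700; Emil €17,100; Jamal €10,000.
Hugo has the top bid and wins; the price is the second-highest bid, €46,600.
Hugo's payoff = €43,850 − €46,600 = -€2,750. All other bidders lose, so their payoff is 0.

Mei €0, Jamal €0, Hugo -€2,750, Paulo €0, Emil €0, Ximena €0, Tara €0.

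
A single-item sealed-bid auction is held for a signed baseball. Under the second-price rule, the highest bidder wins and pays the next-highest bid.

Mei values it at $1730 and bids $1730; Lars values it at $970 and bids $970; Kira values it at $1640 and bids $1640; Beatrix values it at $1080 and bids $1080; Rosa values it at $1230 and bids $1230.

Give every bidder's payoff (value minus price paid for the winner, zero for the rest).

Payoffs: Mei $90, Lars $0, Kira $0, Beatrix $0, Rosa $0.

Ordered from highest: Mei $1730 > Kira $1640 > Rosa $1230 > Beatrix $1080 > Lars $970.
Mei has the top bid and wins; the price is the second-highest bid, $1640.
Mei's payoff = $1730 − $1640 = $90. All other bidders lose, so their payoff is 0.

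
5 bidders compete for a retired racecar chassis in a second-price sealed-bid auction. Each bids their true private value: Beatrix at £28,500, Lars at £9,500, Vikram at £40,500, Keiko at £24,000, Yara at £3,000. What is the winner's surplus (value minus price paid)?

Bids in descending order: Vikram £40,500, then Beatrix £28,500, then Keiko £24,000, then Lars £9,500, then Yara £3,000.
Vikram wins with the top bid and pays the second-highest, £28,500.
Surplus = £40,500 − £28,500 = £12,000.

Surplus = £12,000.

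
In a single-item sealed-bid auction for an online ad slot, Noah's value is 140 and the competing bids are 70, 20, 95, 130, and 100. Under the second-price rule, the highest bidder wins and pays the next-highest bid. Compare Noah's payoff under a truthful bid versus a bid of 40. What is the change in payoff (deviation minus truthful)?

The highest competing bid is 130.
Bidding truthfully at 140: Noah has the top bid, wins, and pays the second-highest bid 130. Payoff = 140 − 130 = 10.
Bidding 40: the top bid is 130 (a rival), so Noah loses. Payoff = 0.
Change = 0 − 10 = -10.

Change in payoff: -10.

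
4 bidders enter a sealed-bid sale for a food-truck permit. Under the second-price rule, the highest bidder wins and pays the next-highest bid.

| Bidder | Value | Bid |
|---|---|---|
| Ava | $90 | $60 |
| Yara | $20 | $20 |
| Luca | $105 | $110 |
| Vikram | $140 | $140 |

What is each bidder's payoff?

Ranking the bids: Vikram $140 > Luca $110 > Ava $60 > Yara $20.
Vikram has the top bid and wins; the price is the second-highest bid, $110.
Vikram's payoff = $140 − $110 = $30. All other bidders lose, so their payoff is 0.

Payoffs: Ava $0, Yara $0, Luca $0, Vikram $30.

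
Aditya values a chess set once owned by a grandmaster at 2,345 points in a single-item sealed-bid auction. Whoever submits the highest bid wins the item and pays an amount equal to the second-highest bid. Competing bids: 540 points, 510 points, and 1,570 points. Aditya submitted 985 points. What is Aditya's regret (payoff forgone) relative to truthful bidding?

The highest competing bid is 1,570 points.
Bidding truthfully at 2,345 points: Aditya has the top bid, wins, and pays the second-highest bid 1,570 points. Payoff = 2,345 points − 1,570 points = 775 points.
Bidding 985 points: the top bid is 1,570 points (a rival), so Aditya loses. Payoff = 0 points.
Regret = truthful payoff − actual payoff = 775 points − 0 points = 775 points.
Deviating from a truthful bid can only lose payoff in a second-price auction — never gain.

Regret: 775 points.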